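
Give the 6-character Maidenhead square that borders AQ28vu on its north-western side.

Longitude subsquare v = 21; −1 → 20 = u.
Latitude subsquare u = 20; +1 → 21 = v.

AQ28uv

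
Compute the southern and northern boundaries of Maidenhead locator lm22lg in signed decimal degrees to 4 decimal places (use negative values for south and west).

32.2500, 32.2917

Field L=11, M=12: +11·20° lon, +12·10° lat → SW at lon 40°, lat 30°.
Square 2, 2: +2·2° lon, +2·1° lat → SW at lon 44°, lat 32°.
Subsquare l=11, g=6: +11·0.0833333° lon, +6·0.0416667° lat → SW at lon 44.9167°, lat 32.25°.
Cell spans 0.0833333° lon × 0.0416667° lat.
south 32.2500, north 32.2917.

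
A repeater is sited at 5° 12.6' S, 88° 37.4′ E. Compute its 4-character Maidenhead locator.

Offset from 180°W / 90°S: lon 268.62°, lat 84.79°.
Field: 268.62/20 → 13 → N, 84.79/10 → 8 → I; chars NI.
Square: 8.62/2 → 4, 4.79/1 → 4; chars 44.

NI44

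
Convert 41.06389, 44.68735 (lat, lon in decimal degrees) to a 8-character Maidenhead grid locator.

LN21ib25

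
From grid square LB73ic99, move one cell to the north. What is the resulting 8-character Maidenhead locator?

LB73id90

Latitude extended square 9; +1 → 10, wraps to 0, carry into subsquare.
Latitude subsquare c = 2; +1 → 3 = d.
The longitude characters are unchanged.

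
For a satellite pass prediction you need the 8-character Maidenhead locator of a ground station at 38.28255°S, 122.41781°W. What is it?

CF81sr92

Offset from 180°W / 90°S: lon 57.58219°, lat 51.71745°.
Field: lon ⌊57.58219/20⌋ = 2 → C; lat ⌊51.71745/10⌋ = 5 → F.
Square: lon ⌊17.58219/2⌋ = 8; lat ⌊1.71745/1⌋ = 1.
Subsquare: lon ⌊1.58219/0.0833333⌋ = 18 → s; lat ⌊0.71745/0.0416667⌋ = 17 → r.
Extended square: lon ⌊0.08219/0.00833333⌋ = 9; lat ⌊0.00912/0.00416667⌋ = 2.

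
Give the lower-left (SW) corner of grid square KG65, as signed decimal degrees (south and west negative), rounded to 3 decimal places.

Field K=10, G=6: +10·20° lon, +6·10° lat → SW at lon 20°, lat -30°.
Square 6, 5: +6·2° lon, +5·1° lat → SW at lon 32°, lat -25°.
latitude -25.000, longitude 32.000.

-25.000, 32.000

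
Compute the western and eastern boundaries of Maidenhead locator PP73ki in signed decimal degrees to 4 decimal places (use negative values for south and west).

134.8333, 134.9167

Field P=15, P=15: +15·20° lon, +15·10° lat → SW at lon 120°, lat 60°.
Square 7, 3: +7·2° lon, +3·1° lat → SW at lon 134°, lat 63°.
Subsquare k=10, i=8: +10·0.0833333° lon, +8·0.0416667° lat → SW at lon 134.833°, lat 63.3333°.
Cell spans 0.0833333° lon × 0.0416667° lat.
west 134.8333, east 134.9167.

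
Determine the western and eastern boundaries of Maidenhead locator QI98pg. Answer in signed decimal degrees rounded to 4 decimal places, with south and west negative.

159.2500, 159.3333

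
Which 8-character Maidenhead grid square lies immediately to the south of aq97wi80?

AQ97wh89

Latitude extended square 0; −1 → -1, wraps to 9, carry into subsquare.
Latitude subsquare i = 8; −1 → 7 = h.
The longitude characters are unchanged.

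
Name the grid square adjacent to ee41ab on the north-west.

Longitude subsquare a = 0; −1 → -1, wraps to 23 = x, carry into square.
Longitude square 4; −1 → 3.
Latitude subsquare b = 1; +1 → 2 = c.

EE31xc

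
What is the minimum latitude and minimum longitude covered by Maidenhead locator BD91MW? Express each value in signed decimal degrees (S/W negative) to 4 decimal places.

Field B=1, D=3: +1·20° lon, +3·10° lat → SW at lon -160°, lat -60°.
Square 9, 1: +9·2° lon, +1·1° lat → SW at lon -142°, lat -59°.
Subsquare m=12, w=22: +12·0.0833333° lon, +22·0.0416667° lat → SW at lon -141°, lat -58.0833°.
latitude -58.0833, longitude -141.0000.

-58.0833, -141.0000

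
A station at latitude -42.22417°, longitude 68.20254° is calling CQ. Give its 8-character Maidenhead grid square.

ME47cs46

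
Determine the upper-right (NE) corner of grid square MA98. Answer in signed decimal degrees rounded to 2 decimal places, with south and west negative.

-81.00, 80.00

Field M=12, A=0: +12·20° lon, +0·10° lat → SW at lon 60°, lat -90°.
Square 9, 8: +9·2° lon, +8·1° lat → SW at lon 78°, lat -82°.
Cell spans 2° lon × 1° lat. NE corner is SW corner plus one full cell.
latitude -81.00, longitude 80.00.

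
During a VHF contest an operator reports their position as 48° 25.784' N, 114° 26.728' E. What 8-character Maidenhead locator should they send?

ON78fk33

Shift to the Maidenhead origin (180°W, 90°S): lon 294.44547, lat 138.42973.
Field: lon ⌊294.44547/20⌋ = 14 → O; lat ⌊138.42973/10⌋ = 13 → N.
Square: lon ⌊14.44547/2⌋ = 7; lat ⌊8.42973/1⌋ = 8.
Subsquare: lon ⌊0.44547/0.0833333⌋ = 5 → f; lat ⌊0.42973/0.0416667⌋ = 10 → k.
Extended square: lon ⌊0.02880/0.00833333⌋ = 3; lat ⌊0.01307/0.00416667⌋ = 3.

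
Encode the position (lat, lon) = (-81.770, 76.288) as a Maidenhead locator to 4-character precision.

MA88

Shift to the Maidenhead origin (180°W, 90°S): lon 256.29, lat 8.23.
Field: lon ⌊256.29/20⌋ = 12 → M; lat ⌊8.23/10⌋ = 0 → A.
Square: lon ⌊16.29/2⌋ = 8; lat ⌊8.23/1⌋ = 8.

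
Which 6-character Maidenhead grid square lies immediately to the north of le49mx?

LF40ma

Latitude subsquare x = 23; +1 → 24, wraps to 0 = a, carry into square.
Latitude square 9; +1 → 10, wraps to 0, carry into field.
Latitude field E = 4; +1 → 5 = F.
The longitude characters are unchanged.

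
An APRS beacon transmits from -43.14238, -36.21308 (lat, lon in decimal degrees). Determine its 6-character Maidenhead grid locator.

Add 180° to longitude and 90° to latitude: 143.7869, 46.8576.
Field (20°×10°, letters A–R): 143.7869/20 → 7 → H, 46.8576/10 → 4 → E; chars HE.
Square (2°×1°, digits 0–9): 3.7869/2 → 1, 6.8576/1 → 6; chars 16.
Subsquare (5′×2.5′, letters a–x): 1.7869/0.0833333 → 21 → v, 0.8576/0.0416667 → 20 → u; chars vu.

HE16vu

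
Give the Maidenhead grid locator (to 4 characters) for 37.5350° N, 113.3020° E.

OM67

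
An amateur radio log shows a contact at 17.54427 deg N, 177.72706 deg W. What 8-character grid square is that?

AK17dn20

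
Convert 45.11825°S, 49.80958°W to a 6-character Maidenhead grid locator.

GE54cv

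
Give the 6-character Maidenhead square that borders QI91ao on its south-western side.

Longitude subsquare a = 0; −1 → -1, wraps to 23 = x, carry into square.
Longitude square 9; −1 → 8.
Latitude subsquare o = 14; −1 → 13 = n.

QI81xn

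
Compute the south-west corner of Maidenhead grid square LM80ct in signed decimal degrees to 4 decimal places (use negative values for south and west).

30.7917, 56.1667

Field L=11, M=12: +11·20° lon, +12·10° lat → SW at lon 40°, lat 30°.
Square 8, 0: +8·2° lon, +0·1° lat → SW at lon 56°, lat 30°.
Subsquare c=2, t=19: +2·0.0833333° lon, +19·0.0416667° lat → SW at lon 56.1667°, lat 30.7917°.
latitude 30.7917, longitude 56.1667.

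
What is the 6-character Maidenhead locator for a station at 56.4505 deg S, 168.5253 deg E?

Add 180° to longitude and 90° to latitude: 348.5253, 33.5495.
Field (20°×10°, letters A–R): lon ⌊348.5253/20⌋ = 17 → R; lat ⌊33.5495/10⌋ = 3 → D.
Square (2°×1°, digits 0–9): lon ⌊8.5253/2⌋ = 4; lat ⌊3.5495/1⌋ = 3.
Subsquare (5′×2.5′, letters a–x): lon ⌊0.5253/0.0833333⌋ = 6 → g; lat ⌊0.5495/0.0416667⌋ = 13 → n.

RD43gn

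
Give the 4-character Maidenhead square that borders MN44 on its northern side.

MN45

Latitude square 4; +1 → 5.
The longitude characters are unchanged.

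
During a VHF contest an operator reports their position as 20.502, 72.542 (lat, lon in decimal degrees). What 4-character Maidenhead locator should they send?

Shift to the Maidenhead origin (180°W, 90°S): lon 252.54, lat 110.50.
Field (20°×10°, letters A–R): 252.54/20 → 12 → M, 110.50/10 → 11 → L; chars ML.
Square (2°×1°, digits 0–9): 12.54/2 → 6, 0.50/1 → 0; chars 60.

ML60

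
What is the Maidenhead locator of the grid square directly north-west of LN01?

KN92

Longitude square 0; −1 → -1, wraps to 9, carry into field.
Longitude field L = 11; −1 → 10 = K.
Latitude square 1; +1 → 2.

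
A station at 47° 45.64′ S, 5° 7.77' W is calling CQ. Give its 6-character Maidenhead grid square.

Shift to the Maidenhead origin (180°W, 90°S): lon 174.8705, lat 42.2393.
Field: lon ⌊174.8705/20⌋ = 8 → I; lat ⌊42.2393/10⌋ = 4 → E.
Square: lon ⌊14.8705/2⌋ = 7; lat ⌊2.2393/1⌋ = 2.
Subsquare: lon ⌊0.8705/0.0833333⌋ = 10 → k; lat ⌊0.2393/0.0416667⌋ = 5 → f.

IE72kf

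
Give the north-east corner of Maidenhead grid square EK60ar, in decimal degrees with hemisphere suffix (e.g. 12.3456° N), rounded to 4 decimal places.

Field E=4, K=10: +4·20° lon, +10·10° lat → SW at lon -100°, lat 10°.
Square 6, 0: +6·2° lon, +0·1° lat → SW at lon -88°, lat 10°.
Subsquare a=0, r=17: +0·0.0833333° lon, +17·0.0416667° lat → SW at lon -88°, lat 10.7083°.
Cell spans 0.0833333° lon × 0.0416667° lat. NE corner is SW corner plus one full cell.
latitude 10.7500° N, longitude 87.9167° W.

10.7500° N, 87.9167° W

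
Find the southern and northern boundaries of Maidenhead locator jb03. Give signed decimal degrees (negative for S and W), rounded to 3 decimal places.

Field J=9, B=1: +9·20° lon, +1·10° lat → SW at lon 0°, lat -80°.
Square 0, 3: +0·2° lon, +3·1° lat → SW at lon 0°, lat -77°.
Cell spans 2° lon × 1° lat.
south -77.000, north -76.000.

-77.000, -76.000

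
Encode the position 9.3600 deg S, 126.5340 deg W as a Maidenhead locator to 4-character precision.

CI60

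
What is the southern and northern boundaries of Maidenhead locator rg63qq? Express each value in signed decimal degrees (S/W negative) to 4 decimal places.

-26.3333, -26.2917

Field R=17, G=6: +17·20° lon, +6·10° lat → SW at lon 160°, lat -30°.
Square 6, 3: +6·2° lon, +3·1° lat → SW at lon 172°, lat -27°.
Subsquare q=16, q=16: +16·0.0833333° lon, +16·0.0416667° lat → SW at lon 173.333°, lat -26.3333°.
Cell spans 0.0833333° lon × 0.0416667° lat.
south -26.3333, north -26.2917.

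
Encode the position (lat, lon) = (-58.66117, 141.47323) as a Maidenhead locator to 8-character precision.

Offset from 180°W / 90°S: lon 321.47323°, lat 31.33883°.
Field (20°×10°, letters A–R): lon ⌊321.47323/20⌋ = 16 → Q; lat ⌊31.33883/10⌋ = 3 → D.
Square (2°×1°, digits 0–9): lon ⌊1.47323/2⌋ = 0; lat ⌊1.33883/1⌋ = 1.
Subsquare (5′×2.5′, letters a–x): lon ⌊1.47323/0.0833333⌋ = 17 → r; lat ⌊0.33883/0.0416667⌋ = 8 → i.
Extended square (30″×15″, digits 0–9): lon ⌊0.05656/0.00833333⌋ = 6; lat ⌊0.00550/0.00416667⌋ = 1.

QD01ri61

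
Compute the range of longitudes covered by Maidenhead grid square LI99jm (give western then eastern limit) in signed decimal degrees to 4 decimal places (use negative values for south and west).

58.7500, 58.8333

Field L=11, I=8: +11·20° lon, +8·10° lat → SW at lon 40°, lat -10°.
Square 9, 9: +9·2° lon, +9·1° lat → SW at lon 58°, lat -1°.
Subsquare j=9, m=12: +9·0.0833333° lon, +12·0.0416667° lat → SW at lon 58.75°, lat -0.5°.
Cell spans 0.0833333° lon × 0.0416667° lat.
west 58.7500, east 58.8333.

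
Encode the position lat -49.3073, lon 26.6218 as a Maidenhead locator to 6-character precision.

KE30hq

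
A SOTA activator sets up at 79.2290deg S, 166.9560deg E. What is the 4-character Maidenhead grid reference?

RB30

Offset from 180°W / 90°S: lon 346.96°, lat 10.77°.
Field: lon ⌊346.96/20⌋ = 17 → R; lat ⌊10.77/10⌋ = 1 → B.
Square: lon ⌊6.96/2⌋ = 3; lat ⌊0.77/1⌋ = 0.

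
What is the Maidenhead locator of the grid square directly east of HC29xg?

HC39ag

Longitude subsquare x = 23; +1 → 24, wraps to 0 = a, carry into square.
Longitude square 2; +1 → 3.
The latitude characters are unchanged.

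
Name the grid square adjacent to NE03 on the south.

Latitude square 3; −1 → 2.
The longitude characters are unchanged.

NE02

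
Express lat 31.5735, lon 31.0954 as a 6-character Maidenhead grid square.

Shift to the Maidenhead origin (180°W, 90°S): lon 211.0954, lat 121.5735.
Field: lon ⌊211.0954/20⌋ = 10 → K; lat ⌊121.5735/10⌋ = 12 → M.
Square: lon ⌊11.0954/2⌋ = 5; lat ⌊1.5735/1⌋ = 1.
Subsquare: lon ⌊1.0954/0.0833333⌋ = 13 → n; lat ⌊0.5735/0.0416667⌋ = 13 → n.

KM51nn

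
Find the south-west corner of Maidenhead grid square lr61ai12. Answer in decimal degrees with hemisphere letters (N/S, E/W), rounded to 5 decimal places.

81.34167° N, 52.00833° E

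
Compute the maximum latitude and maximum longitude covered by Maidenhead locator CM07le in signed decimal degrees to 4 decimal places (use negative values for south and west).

37.2083, -139.0000

Field C=2, M=12: +2·20° lon, +12·10° lat → SW at lon -140°, lat 30°.
Square 0, 7: +0·2° lon, +7·1° lat → SW at lon -140°, lat 37°.
Subsquare l=11, e=4: +11·0.0833333° lon, +4·0.0416667° lat → SW at lon -139.083°, lat 37.1667°.
Cell spans 0.0833333° lon × 0.0416667° lat. NE corner is SW corner plus one full cell.
latitude 37.2083, longitude -139.0000.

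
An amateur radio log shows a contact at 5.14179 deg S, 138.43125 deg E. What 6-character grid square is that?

PI94fu

Shift to the Maidenhead origin (180°W, 90°S): lon 318.4312, lat 84.8582.
Field: lon ⌊318.4312/20⌋ = 15 → P; lat ⌊84.8582/10⌋ = 8 → I.
Square: lon ⌊18.4312/2⌋ = 9; lat ⌊4.8582/1⌋ = 4.
Subsquare: lon ⌊0.4312/0.0833333⌋ = 5 → f; lat ⌊0.8582/0.0416667⌋ = 20 → u.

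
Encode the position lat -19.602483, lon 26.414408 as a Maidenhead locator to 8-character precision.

Add 180° to longitude and 90° to latitude: 206.41441, 70.39752.
Field (20°×10°, letters A–R): lon ⌊206.41441/20⌋ = 10 → K; lat ⌊70.39752/10⌋ = 7 → H.
Square (2°×1°, digits 0–9): lon ⌊6.41441/2⌋ = 3; lat ⌊0.39752/1⌋ = 0.
Subsquare (5′×2.5′, letters a–x): lon ⌊0.41441/0.0833333⌋ = 4 → e; lat ⌊0.39752/0.0416667⌋ = 9 → j.
Extended square (30″×15″, digits 0–9): lon ⌊0.08107/0.00833333⌋ = 9; lat ⌊0.02252/0.00416667⌋ = 5.

KH30ej95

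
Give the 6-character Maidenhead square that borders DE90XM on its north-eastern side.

EE00an

Longitude subsquare x = 23; +1 → 24, wraps to 0 = a, carry into square.
Longitude square 9; +1 → 10, wraps to 0, carry into field.
Longitude field D = 3; +1 → 4 = E.
Latitude subsquare m = 12; +1 → 13 = n.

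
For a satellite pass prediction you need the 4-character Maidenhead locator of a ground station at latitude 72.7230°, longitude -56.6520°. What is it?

GQ12

Shift to the Maidenhead origin (180°W, 90°S): lon 123.35, lat 162.72.
Field (20°×10°, letters A–R): 123.35/20 → 6 → G, 162.72/10 → 16 → Q; chars GQ.
Square (2°×1°, digits 0–9): 3.35/2 → 1, 2.72/1 → 2; chars 12.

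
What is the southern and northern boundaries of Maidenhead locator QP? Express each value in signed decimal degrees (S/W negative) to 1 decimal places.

60.0, 70.0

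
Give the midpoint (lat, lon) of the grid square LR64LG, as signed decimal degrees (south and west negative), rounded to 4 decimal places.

84.2708, 52.9583

Field L=11, R=17: +11·20° lon, +17·10° lat → SW at lon 40°, lat 80°.
Square 6, 4: +6·2° lon, +4·1° lat → SW at lon 52°, lat 84°.
Subsquare l=11, g=6: +11·0.0833333° lon, +6·0.0416667° lat → SW at lon 52.9167°, lat 84.25°.
Cell spans 0.0833333° lon × 0.0416667° lat. Centre is SW corner plus half of each.
latitude 84.2708, longitude 52.9583.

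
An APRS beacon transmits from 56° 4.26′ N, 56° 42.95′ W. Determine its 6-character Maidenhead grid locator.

Shift to the Maidenhead origin (180°W, 90°S): lon 123.2842, lat 146.0710.
Field (20°×10°, letters A–R): lon ⌊123.2842/20⌋ = 6 → G; lat ⌊146.0710/10⌋ = 14 → O.
Square (2°×1°, digits 0–9): lon ⌊3.2842/2⌋ = 1; lat ⌊6.0710/1⌋ = 6.
Subsquare (5′×2.5′, letters a–x): lon ⌊1.2842/0.0833333⌋ = 15 → p; lat ⌊0.0710/0.0416667⌋ = 1 → b.

GO16pb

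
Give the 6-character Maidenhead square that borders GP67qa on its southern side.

GP66qx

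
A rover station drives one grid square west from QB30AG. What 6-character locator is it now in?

QB20xg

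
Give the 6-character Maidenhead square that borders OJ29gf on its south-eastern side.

OJ29he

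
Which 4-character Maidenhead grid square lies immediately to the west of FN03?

Longitude square 0; −1 → -1, wraps to 9, carry into field.
Longitude field F = 5; −1 → 4 = E.
The latitude characters are unchanged.

EN93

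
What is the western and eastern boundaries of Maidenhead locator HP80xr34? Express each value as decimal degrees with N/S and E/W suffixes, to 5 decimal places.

Field H=7, P=15: +7·20° lon, +15·10° lat → SW at lon -40°, lat 60°.
Square 8, 0: +8·2° lon, +0·1° lat → SW at lon -24°, lat 60°.
Subsquare x=23, r=17: +23·0.0833333° lon, +17·0.0416667° lat → SW at lon -22.0833°, lat 60.7083°.
Extended square 3, 4: +3·0.00833333° lon, +4·0.00416667° lat → SW at lon -22.0583°, lat 60.725°.
Cell spans 0.00833333° lon × 0.00416667° lat.
west 22.05833° W, east 22.05000° W.

22.05833° W, 22.05000° W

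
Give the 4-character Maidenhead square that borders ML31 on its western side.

ML21

Longitude square 3; −1 → 2.
The latitude characters are unchanged.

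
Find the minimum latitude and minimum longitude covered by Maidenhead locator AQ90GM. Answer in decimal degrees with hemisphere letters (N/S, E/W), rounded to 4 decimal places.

Field A=0, Q=16: +0·20° lon, +16·10° lat → SW at lon -180°, lat 70°.
Square 9, 0: +9·2° lon, +0·1° lat → SW at lon -162°, lat 70°.
Subsquare g=6, m=12: +6·0.0833333° lon, +12·0.0416667° lat → SW at lon -161.5°, lat 70.5°.
latitude 70.5000° N, longitude 161.5000° W.

70.5000° N, 161.5000° W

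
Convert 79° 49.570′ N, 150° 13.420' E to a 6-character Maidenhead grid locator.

Add 180° to longitude and 90° to latitude: 330.2237, 169.8262.
Field: 330.2237/20 → 16 → Q, 169.8262/10 → 16 → Q; chars QQ.
Square: 10.2237/2 → 5, 9.8262/1 → 9; chars 59.
Subsquare: 0.2237/0.0833333 → 2 → c, 0.8262/0.0416667 → 19 → t; chars ct.

QQ59ct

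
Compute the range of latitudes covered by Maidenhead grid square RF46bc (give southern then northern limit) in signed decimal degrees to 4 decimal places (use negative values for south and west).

Field R=17, F=5: +17·20° lon, +5·10° lat → SW at lon 160°, lat -40°.
Square 4, 6: +4·2° lon, +6·1° lat → SW at lon 168°, lat -34°.
Subsquare b=1, c=2: +1·0.0833333° lon, +2·0.0416667° lat → SW at lon 168.083°, lat -33.9167°.
Cell spans 0.0833333° lon × 0.0416667° lat.
south -33.9167, north -33.8750.

-33.9167, -33.8750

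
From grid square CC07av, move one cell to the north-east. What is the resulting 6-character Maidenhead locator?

Longitude subsquare a = 0; +1 → 1 = b.
Latitude subsquare v = 21; +1 → 22 = w.

CC07bw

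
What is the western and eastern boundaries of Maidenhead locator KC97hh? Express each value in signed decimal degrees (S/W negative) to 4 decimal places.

Field K=10, C=2: +10·20° lon, +2·10° lat → SW at lon 20°, lat -70°.
Square 9, 7: +9·2° lon, +7·1° lat → SW at lon 38°, lat -63°.
Subsquare h=7, h=7: +7·0.0833333° lon, +7·0.0416667° lat → SW at lon 38.5833°, lat -62.7083°.
Cell spans 0.0833333° lon × 0.0416667° lat.
west 38.5833, east 38.6667.

38.5833, 38.6667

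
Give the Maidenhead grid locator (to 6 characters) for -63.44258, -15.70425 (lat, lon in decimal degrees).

Add 180° to longitude and 90° to latitude: 164.2957, 26.5574.
Field: lon ⌊164.2957/20⌋ = 8 → I; lat ⌊26.5574/10⌋ = 2 → C.
Square: lon ⌊4.2957/2⌋ = 2; lat ⌊6.5574/1⌋ = 6.
Subsquare: lon ⌊0.2957/0.0833333⌋ = 3 → d; lat ⌊0.5574/0.0416667⌋ = 13 → n.

IC26dn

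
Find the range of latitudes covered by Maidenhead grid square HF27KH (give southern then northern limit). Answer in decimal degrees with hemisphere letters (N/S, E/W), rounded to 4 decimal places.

32.7083° S, 32.6667° S

Field H=7, F=5: +7·20° lon, +5·10° lat → SW at lon -40°, lat -40°.
Square 2, 7: +2·2° lon, +7·1° lat → SW at lon -36°, lat -33°.
Subsquare k=10, h=7: +10·0.0833333° lon, +7·0.0416667° lat → SW at lon -35.1667°, lat -32.7083°.
Cell spans 0.0833333° lon × 0.0416667° lat.
south 32.7083° S, north 32.6667° S.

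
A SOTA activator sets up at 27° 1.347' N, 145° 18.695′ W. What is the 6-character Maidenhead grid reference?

BL77ia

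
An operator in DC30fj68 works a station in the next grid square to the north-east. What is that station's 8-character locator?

DC30fj79

Longitude extended square 6; +1 → 7.
Latitude extended square 8; +1 → 9.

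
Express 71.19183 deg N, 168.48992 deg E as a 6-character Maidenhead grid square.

RQ41fe

Shift to the Maidenhead origin (180°W, 90°S): lon 348.4899, lat 161.1918.
Field (20°×10°, letters A–R): lon ⌊348.4899/20⌋ = 17 → R; lat ⌊161.1918/10⌋ = 16 → Q.
Square (2°×1°, digits 0–9): lon ⌊8.4899/2⌋ = 4; lat ⌊1.1918/1⌋ = 1.
Subsquare (5′×2.5′, letters a–x): lon ⌊0.4899/0.0833333⌋ = 5 → f; lat ⌊0.1918/0.0416667⌋ = 4 → e.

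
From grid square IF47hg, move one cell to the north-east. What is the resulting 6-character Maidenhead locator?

Longitude subsquare h = 7; +1 → 8 = i.
Latitude subsquare g = 6; +1 → 7 = h.

IF47ih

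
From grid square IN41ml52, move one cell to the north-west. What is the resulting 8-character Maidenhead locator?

IN41ml43

Longitude extended square 5; −1 → 4.
Latitude extended square 2; +1 → 3.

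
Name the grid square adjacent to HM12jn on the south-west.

HM12im

Longitude subsquare j = 9; −1 → 8 = i.
Latitude subsquare n = 13; −1 → 12 = m.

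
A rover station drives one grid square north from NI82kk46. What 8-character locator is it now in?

NI82kk47

Latitude extended square 6; +1 → 7.
The longitude characters are unchanged.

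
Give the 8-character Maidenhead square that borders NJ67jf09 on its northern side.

NJ67jg00

Latitude extended square 9; +1 → 10, wraps to 0, carry into subsquare.
Latitude subsquare f = 5; +1 → 6 = g.
The longitude characters are unchanged.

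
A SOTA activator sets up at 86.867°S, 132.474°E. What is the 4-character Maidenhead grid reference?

PA63

Shift to the Maidenhead origin (180°W, 90°S): lon 312.47, lat 3.13.
Field: lon ⌊312.47/20⌋ = 15 → P; lat ⌊3.13/10⌋ = 0 → A.
Square: lon ⌊12.47/2⌋ = 6; lat ⌊3.13/1⌋ = 3.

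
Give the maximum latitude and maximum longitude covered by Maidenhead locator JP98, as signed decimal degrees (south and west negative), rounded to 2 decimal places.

69.00, 20.00

Field J=9, P=15: +9·20° lon, +15·10° lat → SW at lon 0°, lat 60°.
Square 9, 8: +9·2° lon, +8·1° lat → SW at lon 18°, lat 68°.
Cell spans 2° lon × 1° lat. NE corner is SW corner plus one full cell.
latitude 69.00, longitude 20.00.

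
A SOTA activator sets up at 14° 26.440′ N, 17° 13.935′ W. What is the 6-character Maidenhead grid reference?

Shift to the Maidenhead origin (180°W, 90°S): lon 162.7678, lat 104.4407.
Field: 162.7678/20 → 8 → I, 104.4407/10 → 10 → K; chars IK.
Square: 2.7678/2 → 1, 4.4407/1 → 4; chars 14.
Subsquare: 0.7678/0.0833333 → 9 → j, 0.4407/0.0416667 → 10 → k; chars jk.

IK14jk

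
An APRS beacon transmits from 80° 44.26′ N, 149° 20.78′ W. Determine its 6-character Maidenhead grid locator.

BR50hr

Add 180° to longitude and 90° to latitude: 30.6537, 170.7377.
Field: lon ⌊30.6537/20⌋ = 1 → B; lat ⌊170.7377/10⌋ = 17 → R.
Square: lon ⌊10.6537/2⌋ = 5; lat ⌊0.7377/1⌋ = 0.
Subsquare: lon ⌊0.6537/0.0833333⌋ = 7 → h; lat ⌊0.7377/0.0416667⌋ = 17 → r.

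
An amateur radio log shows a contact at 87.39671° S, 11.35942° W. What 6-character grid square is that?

IA42ho

Add 180° to longitude and 90° to latitude: 168.6406, 2.6033.
Field (20°×10°, letters A–R): lon ⌊168.6406/20⌋ = 8 → I; lat ⌊2.6033/10⌋ = 0 → A.
Square (2°×1°, digits 0–9): lon ⌊8.6406/2⌋ = 4; lat ⌊2.6033/1⌋ = 2.
Subsquare (5′×2.5′, letters a–x): lon ⌊0.6406/0.0833333⌋ = 7 → h; lat ⌊0.6033/0.0416667⌋ = 14 → o.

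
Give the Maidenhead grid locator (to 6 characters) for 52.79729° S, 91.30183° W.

ED47ie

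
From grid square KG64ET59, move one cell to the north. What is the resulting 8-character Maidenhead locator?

Latitude extended square 9; +1 → 10, wraps to 0, carry into subsquare.
Latitude subsquare t = 19; +1 → 20 = u.
The longitude characters are unchanged.

KG64eu50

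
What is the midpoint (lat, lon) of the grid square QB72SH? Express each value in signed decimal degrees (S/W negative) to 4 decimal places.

-77.6875, 155.5417

Field Q=16, B=1: +16·20° lon, +1·10° lat → SW at lon 140°, lat -80°.
Square 7, 2: +7·2° lon, +2·1° lat → SW at lon 154°, lat -78°.
Subsquare s=18, h=7: +18·0.0833333° lon, +7·0.0416667° lat → SW at lon 155.5°, lat -77.7083°.
Cell spans 0.0833333° lon × 0.0416667° lat. Centre is SW corner plus half of each.
latitude -77.6875, longitude 155.5417.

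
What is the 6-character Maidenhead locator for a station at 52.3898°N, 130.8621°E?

PO52kj

Offset from 180°W / 90°S: lon 310.8621°, lat 142.3898°.
Field: lon ⌊310.8621/20⌋ = 15 → P; lat ⌊142.3898/10⌋ = 14 → O.
Square: lon ⌊10.8621/2⌋ = 5; lat ⌊2.3898/1⌋ = 2.
Subsquare: lon ⌊0.8621/0.0833333⌋ = 10 → k; lat ⌊0.3898/0.0416667⌋ = 9 → j.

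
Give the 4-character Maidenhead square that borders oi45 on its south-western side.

OI34

Longitude square 4; −1 → 3.
Latitude square 5; −1 → 4.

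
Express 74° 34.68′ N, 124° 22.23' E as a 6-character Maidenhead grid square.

PQ24en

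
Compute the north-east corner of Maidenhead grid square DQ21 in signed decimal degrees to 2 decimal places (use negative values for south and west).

Field D=3, Q=16: +3·20° lon, +16·10° lat → SW at lon -120°, lat 70°.
Square 2, 1: +2·2° lon, +1·1° lat → SW at lon -116°, lat 71°.
Cell spans 2° lon × 1° lat. NE corner is SW corner plus one full cell.
latitude 72.00, longitude -114.00.

72.00, -114.00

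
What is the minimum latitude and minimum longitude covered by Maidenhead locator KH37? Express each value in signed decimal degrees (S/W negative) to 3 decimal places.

Field K=10, H=7: +10·20° lon, +7·10° lat → SW at lon 20°, lat -20°.
Square 3, 7: +3·2° lon, +7·1° lat → SW at lon 26°, lat -13°.
latitude -13.000, longitude 26.000.

-13.000, 26.000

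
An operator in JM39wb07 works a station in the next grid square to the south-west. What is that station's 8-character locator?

JM39vb96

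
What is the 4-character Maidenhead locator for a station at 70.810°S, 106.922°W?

DB69

Shift to the Maidenhead origin (180°W, 90°S): lon 73.08, lat 19.19.
Field (20°×10°, letters A–R): 73.08/20 → 3 → D, 19.19/10 → 1 → B; chars DB.
Square (2°×1°, digits 0–9): 13.08/2 → 6, 9.19/1 → 9; chars 69.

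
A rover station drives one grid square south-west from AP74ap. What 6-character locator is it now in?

Longitude subsquare a = 0; −1 → -1, wraps to 23 = x, carry into square.
Longitude square 7; −1 → 6.
Latitude subsquare p = 15; −1 → 14 = o.

AP64xo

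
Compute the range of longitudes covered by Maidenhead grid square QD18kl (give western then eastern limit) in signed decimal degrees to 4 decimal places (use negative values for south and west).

142.8333, 142.9167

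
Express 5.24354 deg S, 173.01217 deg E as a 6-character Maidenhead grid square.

Add 180° to longitude and 90° to latitude: 353.0122, 84.7565.
Field: lon ⌊353.0122/20⌋ = 17 → R; lat ⌊84.7565/10⌋ = 8 → I.
Square: lon ⌊13.0122/2⌋ = 6; lat ⌊4.7565/1⌋ = 4.
Subsquare: lon ⌊1.0122/0.0833333⌋ = 12 → m; lat ⌊0.7565/0.0416667⌋ = 18 → s.

RI64ms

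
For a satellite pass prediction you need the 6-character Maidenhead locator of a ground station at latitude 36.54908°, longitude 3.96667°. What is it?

JM16xn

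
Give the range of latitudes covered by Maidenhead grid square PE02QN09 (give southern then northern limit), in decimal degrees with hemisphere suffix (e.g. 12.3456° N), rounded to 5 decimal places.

47.42083° S, 47.41667° S

Field P=15, E=4: +15·20° lon, +4·10° lat → SW at lon 120°, lat -50°.
Square 0, 2: +0·2° lon, +2·1° lat → SW at lon 120°, lat -48°.
Subsquare q=16, n=13: +16·0.0833333° lon, +13·0.0416667° lat → SW at lon 121.333°, lat -47.4583°.
Extended square 0, 9: +0·0.00833333° lon, +9·0.00416667° lat → SW at lon 121.333°, lat -47.4208°.
Cell spans 0.00833333° lon × 0.00416667° lat.
south 47.42083° S, north 47.41667° S.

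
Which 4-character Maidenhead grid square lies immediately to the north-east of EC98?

Longitude square 9; +1 → 10, wraps to 0, carry into field.
Longitude field E = 4; +1 → 5 = F.
Latitude square 8; +1 → 9.

FC09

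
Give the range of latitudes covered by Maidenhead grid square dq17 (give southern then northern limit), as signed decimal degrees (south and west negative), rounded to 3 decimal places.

77.000, 78.000

Field D=3, Q=16: +3·20° lon, +16·10° lat → SW at lon -120°, lat 70°.
Square 1, 7: +1·2° lon, +7·1° lat → SW at lon -118°, lat 77°.
Cell spans 2° lon × 1° lat.
south 77.000, north 78.000.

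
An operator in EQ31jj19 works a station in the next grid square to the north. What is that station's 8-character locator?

Latitude extended square 9; +1 → 10, wraps to 0, carry into subsquare.
Latitude subsquare j = 9; +1 → 10 = k.
The longitude characters are unchanged.

EQ31jk10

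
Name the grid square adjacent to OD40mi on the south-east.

OD40nh

Longitude subsquare m = 12; +1 → 13 = n.
Latitude subsquare i = 8; −1 → 7 = h.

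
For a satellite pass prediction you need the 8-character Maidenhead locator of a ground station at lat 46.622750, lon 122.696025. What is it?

Offset from 180°W / 90°S: lon 302.69603°, lat 136.62275°.
Field (20°×10°, letters A–R): 302.69603/20 → 15 → P, 136.62275/10 → 13 → N; chars PN.
Square (2°×1°, digits 0–9): 2.69603/2 → 1, 6.62275/1 → 6; chars 16.
Subsquare (5′×2.5′, letters a–x): 0.69603/0.0833333 → 8 → i, 0.62275/0.0416667 → 14 → o; chars io.
Extended square (30″×15″, digits 0–9): 0.02936/0.00833333 → 3, 0.03942/0.00416667 → 9; chars 39.

PN16io39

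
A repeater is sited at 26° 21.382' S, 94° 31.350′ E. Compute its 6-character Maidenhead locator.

Offset from 180°W / 90°S: lon 274.5225°, lat 63.6436°.
Field: lon ⌊274.5225/20⌋ = 13 → N; lat ⌊63.6436/10⌋ = 6 → G.
Square: lon ⌊14.5225/2⌋ = 7; lat ⌊3.6436/1⌋ = 3.
Subsquare: lon ⌊0.5225/0.0833333⌋ = 6 → g; lat ⌊0.6436/0.0416667⌋ = 15 → p.

NG73gp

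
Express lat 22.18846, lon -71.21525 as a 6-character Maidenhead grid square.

Add 180° to longitude and 90° to latitude: 108.7848, 112.1885.
Field: lon ⌊108.7848/20⌋ = 5 → F; lat ⌊112.1885/10⌋ = 11 → L.
Square: lon ⌊8.7848/2⌋ = 4; lat ⌊2.1885/1⌋ = 2.
Subsquare: lon ⌊0.7848/0.0833333⌋ = 9 → j; lat ⌊0.1885/0.0416667⌋ = 4 → e.

FL42je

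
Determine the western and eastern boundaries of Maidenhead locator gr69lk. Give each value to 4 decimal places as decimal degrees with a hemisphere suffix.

Field G=6, R=17: +6·20° lon, +17·10° lat → SW at lon -60°, lat 80°.
Square 6, 9: +6·2° lon, +9·1° lat → SW at lon -48°, lat 89°.
Subsquare l=11, k=10: +11·0.0833333° lon, +10·0.0416667° lat → SW at lon -47.0833°, lat 89.4167°.
Cell spans 0.0833333° lon × 0.0416667° lat.
west 47.0833° W, east 47.0000° W.

47.0833° W, 47.0000° W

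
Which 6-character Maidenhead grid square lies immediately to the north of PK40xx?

PK41xa

Latitude subsquare x = 23; +1 → 24, wraps to 0 = a, carry into square.
Latitude square 0; +1 → 1.
The longitude characters are unchanged.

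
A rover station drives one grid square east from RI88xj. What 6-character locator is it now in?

RI98aj

Longitude subsquare x = 23; +1 → 24, wraps to 0 = a, carry into square.
Longitude square 8; +1 → 9.
The latitude characters are unchanged.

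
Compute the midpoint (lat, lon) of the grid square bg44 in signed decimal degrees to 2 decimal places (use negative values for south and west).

-25.50, -151.00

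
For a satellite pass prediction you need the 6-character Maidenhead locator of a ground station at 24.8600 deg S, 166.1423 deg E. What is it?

RG35bd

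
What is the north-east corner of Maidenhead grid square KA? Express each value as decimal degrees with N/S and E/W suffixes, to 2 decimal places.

Field K=10, A=0: +10·20° lon, +0·10° lat → SW at lon 20°, lat -90°.
Cell spans 20° lon × 10° lat. NE corner is SW corner plus one full cell.
latitude 80.00° S, longitude 40.00° E.

80.00° S, 40.00° E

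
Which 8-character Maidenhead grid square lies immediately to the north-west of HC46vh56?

HC46vh47

Longitude extended square 5; −1 → 4.
Latitude extended square 6; +1 → 7.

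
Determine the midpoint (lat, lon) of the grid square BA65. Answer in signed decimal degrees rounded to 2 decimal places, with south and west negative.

Field B=1, A=0: +1·20° lon, +0·10° lat → SW at lon -160°, lat -90°.
Square 6, 5: +6·2° lon, +5·1° lat → SW at lon -148°, lat -85°.
Cell spans 2° lon × 1° lat. Centre is SW corner plus half of each.
latitude -84.50, longitude -147.00.

-84.50, -147.00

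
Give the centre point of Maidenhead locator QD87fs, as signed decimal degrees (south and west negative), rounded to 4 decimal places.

-52.2292, 156.4583

Field Q=16, D=3: +16·20° lon, +3·10° lat → SW at lon 140°, lat -60°.
Square 8, 7: +8·2° lon, +7·1° lat → SW at lon 156°, lat -53°.
Subsquare f=5, s=18: +5·0.0833333° lon, +18·0.0416667° lat → SW at lon 156.417°, lat -52.25°.
Cell spans 0.0833333° lon × 0.0416667° lat. Centre is SW corner plus half of each.
latitude -52.2292, longitude 156.4583.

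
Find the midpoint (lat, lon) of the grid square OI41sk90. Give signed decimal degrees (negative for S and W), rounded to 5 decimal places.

-8.58125, 109.57917

Field O=14, I=8: +14·20° lon, +8·10° lat → SW at lon 100°, lat -10°.
Square 4, 1: +4·2° lon, +1·1° lat → SW at lon 108°, lat -9°.
Subsquare s=18, k=10: +18·0.0833333° lon, +10·0.0416667° lat → SW at lon 109.5°, lat -8.58333°.
Extended square 9, 0: +9·0.00833333° lon, +0·0.00416667° lat → SW at lon 109.575°, lat -8.58333°.
Cell spans 0.00833333° lon × 0.00416667° lat. Centre is SW corner plus half of each.
latitude -8.58125, longitude 109.57917.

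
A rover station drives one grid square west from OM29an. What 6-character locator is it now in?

Longitude subsquare a = 0; −1 → -1, wraps to 23 = x, carry into square.
Longitude square 2; −1 → 1.
The latitude characters are unchanged.

OM19xn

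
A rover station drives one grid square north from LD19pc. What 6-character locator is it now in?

LD19pd

Latitude subsquare c = 2; +1 → 3 = d.
The longitude characters are unchanged.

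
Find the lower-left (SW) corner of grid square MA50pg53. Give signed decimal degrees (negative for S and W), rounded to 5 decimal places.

Field M=12, A=0: +12·20° lon, +0·10° lat → SW at lon 60°, lat -90°.
Square 5, 0: +5·2° lon, +0·1° lat → SW at lon 70°, lat -90°.
Subsquare p=15, g=6: +15·0.0833333° lon, +6·0.0416667° lat → SW at lon 71.25°, lat -89.75°.
Extended square 5, 3: +5·0.00833333° lon, +3·0.00416667° lat → SW at lon 71.2917°, lat -89.7375°.
latitude -89.73750, longitude 71.29167.

-89.73750, 71.29167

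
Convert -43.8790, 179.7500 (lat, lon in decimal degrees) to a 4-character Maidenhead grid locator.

RE96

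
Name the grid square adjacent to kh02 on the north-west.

Longitude square 0; −1 → -1, wraps to 9, carry into field.
Longitude field K = 10; −1 → 9 = J.
Latitude square 2; +1 → 3.

JH93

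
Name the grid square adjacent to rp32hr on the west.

Longitude subsquare h = 7; −1 → 6 = g.
The latitude characters are unchanged.

RP32gr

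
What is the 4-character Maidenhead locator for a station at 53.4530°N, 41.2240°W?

GO93

Shift to the Maidenhead origin (180°W, 90°S): lon 138.78, lat 143.45.
Field: lon ⌊138.78/20⌋ = 6 → G; lat ⌊143.45/10⌋ = 14 → O.
Square: lon ⌊18.78/2⌋ = 9; lat ⌊3.45/1⌋ = 3.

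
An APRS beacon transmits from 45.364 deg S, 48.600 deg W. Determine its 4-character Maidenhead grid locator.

GE54

Add 180° to longitude and 90° to latitude: 131.40, 44.64.
Field: lon ⌊131.40/20⌋ = 6 → G; lat ⌊44.64/10⌋ = 4 → E.
Square: lon ⌊11.40/2⌋ = 5; lat ⌊4.64/1⌋ = 4.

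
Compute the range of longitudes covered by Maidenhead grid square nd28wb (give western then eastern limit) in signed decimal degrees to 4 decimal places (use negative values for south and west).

Field N=13, D=3: +13·20° lon, +3·10° lat → SW at lon 80°, lat -60°.
Square 2, 8: +2·2° lon, +8·1° lat → SW at lon 84°, lat -52°.
Subsquare w=22, b=1: +22·0.0833333° lon, +1·0.0416667° lat → SW at lon 85.8333°, lat -51.9583°.
Cell spans 0.0833333° lon × 0.0416667° lat.
west 85.8333, east 85.9167.

85.8333, 85.9167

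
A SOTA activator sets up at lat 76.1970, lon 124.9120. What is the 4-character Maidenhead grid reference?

Add 180° to longitude and 90° to latitude: 304.91, 166.20.
Field: 304.91/20 → 15 → P, 166.20/10 → 16 → Q; chars PQ.
Square: 4.91/2 → 2, 6.20/1 → 6; chars 26.

PQ26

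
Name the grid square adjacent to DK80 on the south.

Latitude square 0; −1 → -1, wraps to 9, carry into field.
Latitude field K = 10; −1 → 9 = J.
The longitude characters are unchanged.

DJ89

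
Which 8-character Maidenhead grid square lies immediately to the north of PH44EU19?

PH44ev10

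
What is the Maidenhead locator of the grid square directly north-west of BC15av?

BC05xw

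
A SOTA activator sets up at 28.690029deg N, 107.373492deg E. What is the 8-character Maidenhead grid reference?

OL38qq45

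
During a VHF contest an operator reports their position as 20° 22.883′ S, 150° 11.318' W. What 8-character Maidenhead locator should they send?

Add 180° to longitude and 90° to latitude: 29.81137, 69.61862.
Field: lon ⌊29.81137/20⌋ = 1 → B; lat ⌊69.61862/10⌋ = 6 → G.
Square: lon ⌊9.81137/2⌋ = 4; lat ⌊9.61862/1⌋ = 9.
Subsquare: lon ⌊1.81137/0.0833333⌋ = 21 → v; lat ⌊0.61862/0.0416667⌋ = 14 → o.
Extended square: lon ⌊0.06137/0.00833333⌋ = 7; lat ⌊0.03528/0.00416667⌋ = 8.

BG49vo78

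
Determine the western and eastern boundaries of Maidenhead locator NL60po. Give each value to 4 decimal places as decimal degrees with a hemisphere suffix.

93.2500° E, 93.3333° E

Field N=13, L=11: +13·20° lon, +11·10° lat → SW at lon 80°, lat 20°.
Square 6, 0: +6·2° lon, +0·1° lat → SW at lon 92°, lat 20°.
Subsquare p=15, o=14: +15·0.0833333° lon, +14·0.0416667° lat → SW at lon 93.25°, lat 20.5833°.
Cell spans 0.0833333° lon × 0.0416667° lat.
west 93.2500° E, east 93.3333° E.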